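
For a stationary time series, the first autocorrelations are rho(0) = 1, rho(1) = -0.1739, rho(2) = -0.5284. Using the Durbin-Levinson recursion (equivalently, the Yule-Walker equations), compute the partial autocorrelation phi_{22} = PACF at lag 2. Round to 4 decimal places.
\phi_{22} = -0.5761

The PACF at lag k is phi_{kk}, the last component of the solution
to the Yule-Walker system G_k phi = r_k where
  (G_k)_{ij} = rho(|i - j|), (r_k)_i = rho(i), i,j = 1..k.
Equivalently, Durbin-Levinson gives phi_{kk} iteratively:
  phi_{11} = rho(1)
  phi_{kk} = [rho(k) - sum_{j=1..k-1} phi_{k-1,j} rho(k-j)]
            / [1 - sum_{j=1..k-1} phi_{k-1,j} rho(j)],
  phi_{k,j} = phi_{k-1,j} - phi_{kk} phi_{k-1,k-j},  j = 1..k-1.
Step k = 1:
  phi_11 = rho(1) = -0.1739.
Step k = 2:
  phi_22 = [rho(2) - phi_11 rho(1)] / [1 - phi_11 rho(1)] = [-0.5284 - (-0.1739)(-0.1739)] / [1 - (-0.1739)(-0.1739)]
         = -0.55864121 / 0.96975879 = -0.5761.
Therefore phi_{22} = -0.5761.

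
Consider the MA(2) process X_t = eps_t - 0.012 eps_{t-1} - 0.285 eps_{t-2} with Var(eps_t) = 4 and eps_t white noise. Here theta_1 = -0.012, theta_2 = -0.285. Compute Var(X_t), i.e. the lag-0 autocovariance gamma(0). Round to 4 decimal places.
\gamma(0) = 4.3255

For an MA(q) process X_t = eps_t + sum_i theta_i eps_{t-i} with
Var(eps_t) = sigma^2, the variance is
  gamma(0) = sigma^2 * (1 + sum_i theta_i^2).
  sum_i theta_i^2 = (-0.012)^2 + (-0.285)^2 = 0.000144 + 0.081225 = 0.081369.
  gamma(0) = 4 * (1 + 0.081369) = 4 * 1.081369 = 4.325476, which rounds to 4.3255.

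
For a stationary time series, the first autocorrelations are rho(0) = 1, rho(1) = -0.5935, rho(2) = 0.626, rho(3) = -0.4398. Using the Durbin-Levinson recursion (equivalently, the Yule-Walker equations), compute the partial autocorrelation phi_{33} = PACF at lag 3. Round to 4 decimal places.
\phi_{33} = 0.0480

The PACF at lag k is phi_{kk}, the last component of the solution
to the Yule-Walker system G_k phi = r_k where
  (G_k)_{ij} = rho(|i - j|), (r_k)_i = rho(i), i,j = 1..k.
Equivalently, Durbin-Levinson gives phi_{kk} iteratively:
  phi_{11} = rho(1)
  phi_{kk} = [rho(k) - sum_{j=1..k-1} phi_{k-1,j} rho(k-j)]
            / [1 - sum_{j=1..k-1} phi_{k-1,j} rho(j)],
  phi_{k,j} = phi_{k-1,j} - phi_{kk} phi_{k-1,k-j},  j = 1..k-1.
Step k = 1:
  phi_11 = rho(1) = -0.5935.
Step k = 2:
  phi_22 = [rho(2) - phi_11 rho(1)] / [1 - phi_11 rho(1)] = [0.626 - (-0.5935)(-0.5935)] / [1 - (-0.5935)(-0.5935)]
         = 0.27375775 / 0.64775775 = 0.422624.
  Update: phi_21 = phi_11 - phi_22 phi_11 = -0.5935 - (0.422624)(-0.5935) = -0.342673.
Step k = 3:
  phi_33 = [rho(3) - phi_21 rho(2) - phi_22 rho(1)] / [1 - phi_21 rho(1) - phi_22 rho(2)]
    numerator   = -0.4398 - (-0.342673)(0.626) - (0.422624)(-0.5935) = 0.02554035
    denominator = 1 - (-0.342673)(-0.5935) - (0.422624)(0.626) = 0.53206125
  phi_33 = 0.02554035 / 0.53206125 = 0.048.
Therefore phi_{33} = 0.0480.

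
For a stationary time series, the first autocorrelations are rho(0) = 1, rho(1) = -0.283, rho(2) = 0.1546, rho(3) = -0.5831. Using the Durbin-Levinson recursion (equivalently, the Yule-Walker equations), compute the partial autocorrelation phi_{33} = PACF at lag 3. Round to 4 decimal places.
\phi_{33} = -0.5690

The PACF at lag k is phi_{kk}, the last component of the solution
to the Yule-Walker system G_k phi = r_k where
  (G_k)_{ij} = rho(|i - j|), (r_k)_i = rho(i), i,j = 1..k.
Equivalently, Durbin-Levinson gives phi_{kk} iteratively:
  phi_{11} = rho(1)
  phi_{kk} = [rho(k) - sum_{j=1..k-1} phi_{k-1,j} rho(k-j)]
            / [1 - sum_{j=1..k-1} phi_{k-1,j} rho(j)],
  phi_{k,j} = phi_{k-1,j} - phi_{kk} phi_{k-1,k-j},  j = 1..k-1.
Step k = 1:
  phi_11 = rho(1) = -0.283.
Step k = 2:
  phi_22 = [rho(2) - phi_11 rho(1)] / [1 - phi_11 rho(1)] = [0.1546 - (-0.283)(-0.283)] / [1 - (-0.283)(-0.283)]
         = 0.074511 / 0.919911 = 0.080998.
  Update: phi_21 = phi_11 - phi_22 phi_11 = -0.283 - (0.080998)(-0.283) = -0.260078.
Step k = 3:
  phi_33 = [rho(3) - phi_21 rho(2) - phi_22 rho(1)] / [1 - phi_21 rho(1) - phi_22 rho(2)]
    numerator   = -0.5831 - (-0.260078)(0.1546) - (0.080998)(-0.283) = -0.51996956
    denominator = 1 - (-0.260078)(-0.283) - (0.080998)(0.1546) = 0.91387575
  phi_33 = -0.51996956 / 0.91387575 = -0.569.
Therefore phi_{33} = -0.5690.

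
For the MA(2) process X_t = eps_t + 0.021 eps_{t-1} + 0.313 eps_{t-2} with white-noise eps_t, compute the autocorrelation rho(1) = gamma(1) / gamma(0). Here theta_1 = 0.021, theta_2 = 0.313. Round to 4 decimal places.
\rho(1) = 0.0251

For an MA(q) process with theta_0 = 1, the autocovariance is
  gamma(k) = sigma^2 * sum_{i=0..q-k} theta_i * theta_{i+k},
and rho(k) = gamma(k) / gamma(0). Sigma^2 cancels.
  numerator   = (1)*(0.021) + (0.021)*(0.313) = 0.027573.
  denominator = (1)^2 + (0.021)^2 + (0.313)^2 = 1.09841.
  rho(1) = 0.027573 / 1.09841 = 0.0251.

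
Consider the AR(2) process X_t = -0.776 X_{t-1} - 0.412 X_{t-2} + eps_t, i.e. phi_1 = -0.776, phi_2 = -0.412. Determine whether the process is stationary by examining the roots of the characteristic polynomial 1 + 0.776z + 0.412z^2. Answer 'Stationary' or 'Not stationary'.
\text{Stationary}

The AR(p) characteristic polynomial is P(z) = 1 + 0.776z + 0.412z^2.
Stationarity requires all roots to lie outside the unit circle, i.e. |z| > 1 for every root.
Set 1 + (0.776) z + (0.412) z^2 = 0, i.e. a z^2 + b z + c = 0 with a = 0.412, b = 0.776, c = 1.
Discriminant D = b^2 - 4ac = (0.776)^2 - 4*(0.412)*1 = 0.602176 - (1.648) = -1.045824.
D < 0, so the roots are the complex-conjugate pair z = (-b +/- i sqrt(-D)) / (2a) = -0.9417 +/- 1.2411i.
For a conjugate pair |z|^2 = z * conj(z) = (product of roots) = c/a = 1/(0.412) = 2.427184, so |z| = sqrt(2.427184) = 1.5579 for both roots.
Moduli of all roots: 1.5579, 1.5579.
All moduli strictly greater than 1? Yes.
Verdict: Stationary.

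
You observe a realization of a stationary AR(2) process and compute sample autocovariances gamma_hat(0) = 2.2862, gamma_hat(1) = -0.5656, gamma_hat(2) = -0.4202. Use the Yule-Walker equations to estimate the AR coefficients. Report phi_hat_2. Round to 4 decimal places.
\hat\phi_{2} = -0.2610

The Yule-Walker equations for an AR(p) process read, in matrix form,
  Gamma_p phi = r_p,   with   (Gamma_p)_{ij} = gamma(|i - j|),
                       (r_p)_i = gamma(i),   i,j = 1..p.
Substitute the sample gammas (Toeplitz matrix and right-hand side of size 2):
  Gamma_p = [[2.2862, -0.5656], [-0.5656, 2.2862]]
  r_p     = [-0.5656, -0.4202]
Written out:
  2.2862 phi_1 - 0.5656 phi_2 = -0.5656
  -0.5656 phi_1 + 2.2862 phi_2 = -0.4202
Solve by Cramer's rule:
  det = gamma(0)^2 - gamma(1)^2 = (2.2862)^2 - (-0.5656)^2 = 5.22671044 - 0.31990336 = 4.90680708
  phi_hat_1 = [gamma(1) gamma(0) - gamma(1) gamma(2)] / det = [(-0.5656)(2.2862) - (-0.5656)(-0.4202)] / 4.90680708 = -1.53073984 / 4.90680708 = -0.312
  phi_hat_2 = [gamma(0) gamma(2) - gamma(1)^2] / det = [(2.2862)(-0.4202) - (-0.5656)^2] / 4.90680708 = -1.2805646 / 4.90680708 = -0.261
So phi_hat = [-0.3120, -0.2610].
Therefore phi_hat_2 = -0.2610.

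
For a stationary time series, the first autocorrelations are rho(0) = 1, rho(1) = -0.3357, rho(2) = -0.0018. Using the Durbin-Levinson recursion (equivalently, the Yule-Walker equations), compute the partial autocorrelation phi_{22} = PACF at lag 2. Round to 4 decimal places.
\phi_{22} = -0.1290

The PACF at lag k is phi_{kk}, the last component of the solution
to the Yule-Walker system G_k phi = r_k where
  (G_k)_{ij} = rho(|i - j|), (r_k)_i = rho(i), i,j = 1..k.
Equivalently, Durbin-Levinson gives phi_{kk} iteratively:
  phi_{11} = rho(1)
  phi_{kk} = [rho(k) - sum_{j=1..k-1} phi_{k-1,j} rho(k-j)]
            / [1 - sum_{j=1..k-1} phi_{k-1,j} rho(j)],
  phi_{k,j} = phi_{k-1,j} - phi_{kk} phi_{k-1,k-j},  j = 1..k-1.
Step k = 1:
  phi_11 = rho(1) = -0.3357.
Step k = 2:
  phi_22 = [rho(2) - phi_11 rho(1)] / [1 - phi_11 rho(1)] = [-0.0018 - (-0.3357)(-0.3357)] / [1 - (-0.3357)(-0.3357)]
         = -0.11449449 / 0.88730551 = -0.129.
Therefore phi_{22} = -0.1290.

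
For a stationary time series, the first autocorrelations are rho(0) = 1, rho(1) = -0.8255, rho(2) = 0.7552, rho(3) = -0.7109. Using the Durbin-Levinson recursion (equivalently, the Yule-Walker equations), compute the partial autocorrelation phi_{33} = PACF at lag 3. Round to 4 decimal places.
\phi_{33} = -0.1350

The PACF at lag k is phi_{kk}, the last component of the solution
to the Yule-Walker system G_k phi = r_k where
  (G_k)_{ij} = rho(|i - j|), (r_k)_i = rho(i), i,j = 1..k.
Equivalently, Durbin-Levinson gives phi_{kk} iteratively:
  phi_{11} = rho(1)
  phi_{kk} = [rho(k) - sum_{j=1..k-1} phi_{k-1,j} rho(k-j)]
            / [1 - sum_{j=1..k-1} phi_{k-1,j} rho(j)],
  phi_{k,j} = phi_{k-1,j} - phi_{kk} phi_{k-1,k-j},  j = 1..k-1.
Step k = 1:
  phi_11 = rho(1) = -0.8255.
Step k = 2:
  phi_22 = [rho(2) - phi_11 rho(1)] / [1 - phi_11 rho(1)] = [0.7552 - (-0.8255)(-0.8255)] / [1 - (-0.8255)(-0.8255)]
         = 0.07374975 / 0.31854975 = 0.231517.
  Update: phi_21 = phi_11 - phi_22 phi_11 = -0.8255 - (0.231517)(-0.8255) = -0.634383.
Step k = 3:
  phi_33 = [rho(3) - phi_21 rho(2) - phi_22 rho(1)] / [1 - phi_21 rho(1) - phi_22 rho(2)]
    numerator   = -0.7109 - (-0.634383)(0.7552) - (0.231517)(-0.8255) = -0.04069685
    denominator = 1 - (-0.634383)(-0.8255) - (0.231517)(0.7552) = 0.30147541
  phi_33 = -0.04069685 / 0.30147541 = -0.135.
Therefore phi_{33} = -0.1350.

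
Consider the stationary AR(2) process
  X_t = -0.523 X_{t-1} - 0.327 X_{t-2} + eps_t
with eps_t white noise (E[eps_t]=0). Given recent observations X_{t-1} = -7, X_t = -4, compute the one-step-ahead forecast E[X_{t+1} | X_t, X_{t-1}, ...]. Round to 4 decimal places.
E[X_{t+1} \mid \mathcal F_t] = 4.3810

For an AR(p) model X_t = c + sum_i phi_i X_{t-i} + eps_t, the
one-step-ahead conditional mean is
  E[X_{t+1} | X_t, ...] = c + sum_i phi_i X_{t+1-i}.
Substitute known values:
  E[X_{t+1} | ...] = (-0.523) * (-4) + (-0.327) * (-7)
                   = 4.3810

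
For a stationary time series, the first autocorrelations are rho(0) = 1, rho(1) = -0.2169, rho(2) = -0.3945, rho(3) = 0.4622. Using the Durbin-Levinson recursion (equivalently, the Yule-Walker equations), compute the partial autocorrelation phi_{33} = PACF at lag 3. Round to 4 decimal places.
\phi_{33} = 0.3160

The PACF at lag k is phi_{kk}, the last component of the solution
to the Yule-Walker system G_k phi = r_k where
  (G_k)_{ij} = rho(|i - j|), (r_k)_i = rho(i), i,j = 1..k.
Equivalently, Durbin-Levinson gives phi_{kk} iteratively:
  phi_{11} = rho(1)
  phi_{kk} = [rho(k) - sum_{j=1..k-1} phi_{k-1,j} rho(k-j)]
            / [1 - sum_{j=1..k-1} phi_{k-1,j} rho(j)],
  phi_{k,j} = phi_{k-1,j} - phi_{kk} phi_{k-1,k-j},  j = 1..k-1.
Step k = 1:
  phi_11 = rho(1) = -0.2169.
Step k = 2:
  phi_22 = [rho(2) - phi_11 rho(1)] / [1 - phi_11 rho(1)] = [-0.3945 - (-0.2169)(-0.2169)] / [1 - (-0.2169)(-0.2169)]
         = -0.44154561 / 0.95295439 = -0.463344.
  Update: phi_21 = phi_11 - phi_22 phi_11 = -0.2169 - (-0.463344)(-0.2169) = -0.317399.
Step k = 3:
  phi_33 = [rho(3) - phi_21 rho(2) - phi_22 rho(1)] / [1 - phi_21 rho(1) - phi_22 rho(2)]
    numerator   = 0.4622 - (-0.317399)(-0.3945) - (-0.463344)(-0.2169) = 0.23648669
    denominator = 1 - (-0.317399)(-0.2169) - (-0.463344)(-0.3945) = 0.74836692
  phi_33 = 0.23648669 / 0.74836692 = 0.316.
Therefore phi_{33} = 0.3160.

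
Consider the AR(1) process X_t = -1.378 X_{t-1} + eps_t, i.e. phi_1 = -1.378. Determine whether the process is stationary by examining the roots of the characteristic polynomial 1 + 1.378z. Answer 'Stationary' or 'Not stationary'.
\text{Not stationary}

The AR(p) characteristic polynomial is P(z) = 1 + 1.378z.
Stationarity requires all roots to lie outside the unit circle, i.e. |z| > 1 for every root.
This is linear in z: 1 + (1.378) z = 0  =>  z = -1/(1.378) = -0.725689,  |z| = 0.725689.
Moduli of all roots: 0.7257.
All moduli strictly greater than 1? No.
Verdict: Not stationary.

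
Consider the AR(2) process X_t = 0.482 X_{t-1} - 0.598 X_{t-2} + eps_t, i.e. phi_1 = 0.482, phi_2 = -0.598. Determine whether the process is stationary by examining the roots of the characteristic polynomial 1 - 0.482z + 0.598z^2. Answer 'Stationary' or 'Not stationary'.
\text{Stationary}

The AR(p) characteristic polynomial is P(z) = 1 - 0.482z + 0.598z^2.
Stationarity requires all roots to lie outside the unit circle, i.e. |z| > 1 for every root.
Set 1 + (-0.482) z + (0.598) z^2 = 0, i.e. a z^2 + b z + c = 0 with a = 0.598, b = -0.482, c = 1.
Discriminant D = b^2 - 4ac = (-0.482)^2 - 4*(0.598)*1 = 0.232324 - (2.392) = -2.159676.
D < 0, so the roots are the complex-conjugate pair z = (-b +/- i sqrt(-D)) / (2a) = 0.403 +/- 1.2287i.
For a conjugate pair |z|^2 = z * conj(z) = (product of roots) = c/a = 1/(0.598) = 1.672241, so |z| = sqrt(1.672241) = 1.2932 for both roots.
Moduli of all roots: 1.2932, 1.2932.
All moduli strictly greater than 1? Yes.
Verdict: Stationary.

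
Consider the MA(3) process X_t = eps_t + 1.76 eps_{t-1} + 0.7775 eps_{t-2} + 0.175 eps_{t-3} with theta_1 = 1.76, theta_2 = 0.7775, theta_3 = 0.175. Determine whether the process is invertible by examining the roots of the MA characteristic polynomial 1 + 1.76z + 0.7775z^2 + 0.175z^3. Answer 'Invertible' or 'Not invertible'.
\text{Not invertible}

The MA(q) characteristic polynomial is P(z) = 1 + 1.76z + 0.7775z^2 + 0.175z^3.
Invertibility requires all roots to lie outside the unit circle, i.e. |z| > 1 for every root.
Degree 3: look for a simple real root z0 first, then factor out (1 - z/z0) and solve the remaining quadratic.
Testing z0 = -0.8: P(-0.8) = 1 + (1.76)(-0.8) + (0.7775)(-0.8)^2 + (0.175)(-0.8)^3
  = 1 + (-1.408) + (0.4976) + (-0.0896) = 0.  So z_0 = -0.8 is a root, |z_0| = 0.8.
Divide out the factor (1 + 1.25 z) = (1 - z/z0) (since 1/z0 = -1.25):
  P(z) = (1 + 1.25 z)(1 + (0.51) z + (0.14) z^2)
  [check: z-coef 0.51 - (-1.25) = 1.76; z^2-coef 0.14 - (-1.25)(0.51) = 0.7775; z^3-coef -(-1.25)(0.14) = 0.175.]
Remaining roots from the quadratic factor 1 + (0.51) z + (0.14) z^2:
  Set 1 + (0.51) z + (0.14) z^2 = 0, i.e. a z^2 + b z + c = 0 with a = 0.14, b = 0.51, c = 1.
  Discriminant D = b^2 - 4ac = (0.51)^2 - 4*(0.14)*1 = 0.2601 - (0.56) = -0.2999.
  D < 0, so the roots are the complex-conjugate pair z = (-b +/- i sqrt(-D)) / (2a) = -1.8214 +/- 1.9558i.
  For a conjugate pair |z|^2 = z * conj(z) = (product of roots) = c/a = 1/(0.14) = 7.142857, so |z| = sqrt(7.142857) = 2.6726 for both roots.
Moduli of all roots: 0.8000, 2.6726, 2.6726.
All moduli strictly greater than 1? No.
Verdict: Not invertible.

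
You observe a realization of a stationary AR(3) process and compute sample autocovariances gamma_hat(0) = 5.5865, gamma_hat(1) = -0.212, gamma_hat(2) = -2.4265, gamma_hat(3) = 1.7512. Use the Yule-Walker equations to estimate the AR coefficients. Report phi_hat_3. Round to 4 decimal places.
\hat\phi_{3} = 0.3380

The Yule-Walker equations for an AR(p) process read, in matrix form,
  Gamma_p phi = r_p,   with   (Gamma_p)_{ij} = gamma(|i - j|),
                       (r_p)_i = gamma(i),   i,j = 1..p.
Substitute the sample gammas (Toeplitz matrix and right-hand side of size 3):
  Gamma_p = [[5.5865, -0.212, -2.4265], [-0.212, 5.5865, -0.212], [-2.4265, -0.212, 5.5865]]
  r_p     = [-0.212, -2.4265, 1.7512]
Written out (R1..R3):
  (R1) 5.5865 phi_1 - 0.212 phi_2 - 2.4265 phi_3 = -0.212
  (R2) -0.212 phi_1 + 5.5865 phi_2 - 0.212 phi_3 = -2.4265
  (R3) -2.4265 phi_1 - 0.212 phi_2 + 5.5865 phi_3 = 1.7512
Gaussian elimination:
  R2 <- R2 - (-0.212/5.5865) R1 = R2 - (-0.037949) R1:  5.578455 phi_2 - 0.304082 phi_3 = -2.434545
  R3 <- R3 - (-2.4265/5.5865) R1 = R3 - (-0.434351) R1:  -0.304082 phi_2 + 4.532548 phi_3 = 1.659118
  R3 <- R3 - (-0.304082/5.578455) R2 = R3 - (-0.05451) R2:  4.515973 phi_3 = 1.52641
Back-substitution:
  phi_hat_3 = 1.52641 / 4.515973 = 0.338003
  phi_hat_2 = (-2.434545 - (-0.304082)(0.338003)) / 5.578455 = -0.417995
  phi_hat_1 = (-0.212 - (-0.212)(-0.417995) - (-2.4265)(0.338003)) / 5.5865 = 0.093001
So phi_hat = [0.0930, -0.4180, 0.3380].
Therefore phi_hat_3 = 0.3380.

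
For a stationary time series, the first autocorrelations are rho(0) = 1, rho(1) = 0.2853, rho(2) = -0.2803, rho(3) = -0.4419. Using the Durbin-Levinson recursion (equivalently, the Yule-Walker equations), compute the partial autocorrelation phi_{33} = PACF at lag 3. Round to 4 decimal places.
\phi_{33} = -0.2810

The PACF at lag k is phi_{kk}, the last component of the solution
to the Yule-Walker system G_k phi = r_k where
  (G_k)_{ij} = rho(|i - j|), (r_k)_i = rho(i), i,j = 1..k.
Equivalently, Durbin-Levinson gives phi_{kk} iteratively:
  phi_{11} = rho(1)
  phi_{kk} = [rho(k) - sum_{j=1..k-1} phi_{k-1,j} rho(k-j)]
            / [1 - sum_{j=1..k-1} phi_{k-1,j} rho(j)],
  phi_{k,j} = phi_{k-1,j} - phi_{kk} phi_{k-1,k-j},  j = 1..k-1.
Step k = 1:
  phi_11 = rho(1) = 0.2853.
Step k = 2:
  phi_22 = [rho(2) - phi_11 rho(1)] / [1 - phi_11 rho(1)] = [-0.2803 - (0.2853)(0.2853)] / [1 - (0.2853)(0.2853)]
         = -0.36169609 / 0.91860391 = -0.393745.
  Update: phi_21 = phi_11 - phi_22 phi_11 = 0.2853 - (-0.393745)(0.2853) = 0.397636.
Step k = 3:
  phi_33 = [rho(3) - phi_21 rho(2) - phi_22 rho(1)] / [1 - phi_21 rho(1) - phi_22 rho(2)]
    numerator   = -0.4419 - (0.397636)(-0.2803) - (-0.393745)(0.2853) = -0.21810718
    denominator = 1 - (0.397636)(0.2853) - (-0.393745)(-0.2803) = 0.77618773
  phi_33 = -0.21810718 / 0.77618773 = -0.281.
Therefore phi_{33} = -0.2810.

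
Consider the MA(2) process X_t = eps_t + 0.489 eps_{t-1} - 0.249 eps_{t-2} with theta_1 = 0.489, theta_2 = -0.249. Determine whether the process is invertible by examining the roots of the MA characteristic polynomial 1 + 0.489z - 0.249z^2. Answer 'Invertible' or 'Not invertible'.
\text{Invertible}

The MA(q) characteristic polynomial is P(z) = 1 + 0.489z - 0.249z^2.
Invertibility requires all roots to lie outside the unit circle, i.e. |z| > 1 for every root.
Set 1 + (0.489) z + (-0.249) z^2 = 0, i.e. a z^2 + b z + c = 0 with a = -0.249, b = 0.489, c = 1.
Discriminant D = b^2 - 4ac = (0.489)^2 - 4*(-0.249)*1 = 0.239121 - (-0.996) = 1.235121.
D >= 0, so the roots are real: z = (-b +/- sqrt(D)) / (2a) = (-0.489 +/- 1.11136) / (-0.498).
  z_1 = (-0.489 + 1.11136) / (-0.498) = -1.2497,   |z_1| = 1.2497.
  z_2 = (-0.489 - 1.11136) / (-0.498) = 3.2136,   |z_2| = 3.2136.
Moduli of all roots: 1.2497, 3.2136.
All moduli strictly greater than 1? Yes.
Verdict: Invertible.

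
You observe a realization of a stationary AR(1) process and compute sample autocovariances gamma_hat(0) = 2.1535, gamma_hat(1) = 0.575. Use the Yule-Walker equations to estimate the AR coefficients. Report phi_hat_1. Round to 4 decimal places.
\hat\phi_{1} = 0.2670

The Yule-Walker equations for an AR(p) process read, in matrix form,
  Gamma_p phi = r_p,   with   (Gamma_p)_{ij} = gamma(|i - j|),
                       (r_p)_i = gamma(i),   i,j = 1..p.
Substitute the sample gammas (Toeplitz matrix and right-hand side of size 1):
  Gamma_p = [[2.1535]]
  r_p     = [0.575]
With p = 1 this is the single equation gamma(0) phi_1 = gamma(1):
  phi_hat_1 = gamma(1) / gamma(0) = 0.575 / 2.1535 = 0.2670.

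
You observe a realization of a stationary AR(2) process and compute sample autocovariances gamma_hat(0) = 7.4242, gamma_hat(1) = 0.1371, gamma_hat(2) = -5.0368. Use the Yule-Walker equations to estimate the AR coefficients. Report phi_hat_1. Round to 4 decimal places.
\hat\phi_{1} = 0.0310

The Yule-Walker equations for an AR(p) process read, in matrix form,
  Gamma_p phi = r_p,   with   (Gamma_p)_{ij} = gamma(|i - j|),
                       (r_p)_i = gamma(i),   i,j = 1..p.
Substitute the sample gammas (Toeplitz matrix and right-hand side of size 2):
  Gamma_p = [[7.4242, 0.1371], [0.1371, 7.4242]]
  r_p     = [0.1371, -5.0368]
Written out:
  7.4242 phi_1 + 0.1371 phi_2 = 0.1371
  0.1371 phi_1 + 7.4242 phi_2 = -5.0368
Solve by Cramer's rule:
  det = gamma(0)^2 - gamma(1)^2 = (7.4242)^2 - (0.1371)^2 = 55.11874564 - 0.01879641 = 55.09994923
  phi_hat_1 = [gamma(1) gamma(0) - gamma(1) gamma(2)] / det = [(0.1371)(7.4242) - (0.1371)(-5.0368)] / 55.09994923 = 1.7084031 / 55.09994923 = 0.031
  phi_hat_2 = [gamma(0) gamma(2) - gamma(1)^2] / det = [(7.4242)(-5.0368) - (0.1371)^2] / 55.09994923 = -37.41300697 / 55.09994923 = -0.679
So phi_hat = [0.0310, -0.6790].
Therefore phi_hat_1 = 0.0310.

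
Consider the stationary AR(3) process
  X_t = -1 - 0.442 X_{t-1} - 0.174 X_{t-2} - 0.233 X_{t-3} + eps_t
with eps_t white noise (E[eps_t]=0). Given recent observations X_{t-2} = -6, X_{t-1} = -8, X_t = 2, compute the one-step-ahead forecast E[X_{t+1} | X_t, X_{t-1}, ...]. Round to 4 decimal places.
E[X_{t+1} \mid \mathcal F_t] = 0.9060

For an AR(p) model X_t = c + sum_i phi_i X_{t-i} + eps_t, the
one-step-ahead conditional mean is
  E[X_{t+1} | X_t, ...] = c + sum_i phi_i X_{t+1-i}.
Substitute known values:
  E[X_{t+1} | ...] = -1 + (-0.442) * (2) + (-0.174) * (-8) + (-0.233) * (-6)
                   = 0.9060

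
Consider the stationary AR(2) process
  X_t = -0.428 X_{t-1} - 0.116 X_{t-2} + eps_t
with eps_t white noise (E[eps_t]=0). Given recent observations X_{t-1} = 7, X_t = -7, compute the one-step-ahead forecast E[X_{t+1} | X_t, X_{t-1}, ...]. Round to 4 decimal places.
E[X_{t+1} \mid \mathcal F_t] = 2.1840

For an AR(p) model X_t = c + sum_i phi_i X_{t-i} + eps_t, the
one-step-ahead conditional mean is
  E[X_{t+1} | X_t, ...] = c + sum_i phi_i X_{t+1-i}.
Substitute known values:
  E[X_{t+1} | ...] = (-0.428) * (-7) + (-0.116) * (7)
                   = 2.1840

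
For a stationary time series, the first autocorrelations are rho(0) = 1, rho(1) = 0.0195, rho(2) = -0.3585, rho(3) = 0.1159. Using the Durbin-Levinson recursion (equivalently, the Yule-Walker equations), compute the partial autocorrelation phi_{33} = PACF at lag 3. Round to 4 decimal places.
\phi_{33} = 0.1520

The PACF at lag k is phi_{kk}, the last component of the solution
to the Yule-Walker system G_k phi = r_k where
  (G_k)_{ij} = rho(|i - j|), (r_k)_i = rho(i), i,j = 1..k.
Equivalently, Durbin-Levinson gives phi_{kk} iteratively:
  phi_{11} = rho(1)
  phi_{kk} = [rho(k) - sum_{j=1..k-1} phi_{k-1,j} rho(k-j)]
            / [1 - sum_{j=1..k-1} phi_{k-1,j} rho(j)],
  phi_{k,j} = phi_{k-1,j} - phi_{kk} phi_{k-1,k-j},  j = 1..k-1.
Step k = 1:
  phi_11 = rho(1) = 0.0195.
Step k = 2:
  phi_22 = [rho(2) - phi_11 rho(1)] / [1 - phi_11 rho(1)] = [-0.3585 - (0.0195)(0.0195)] / [1 - (0.0195)(0.0195)]
         = -0.35888025 / 0.99961975 = -0.359017.
  Update: phi_21 = phi_11 - phi_22 phi_11 = 0.0195 - (-0.359017)(0.0195) = 0.026501.
Step k = 3:
  phi_33 = [rho(3) - phi_21 rho(2) - phi_22 rho(1)] / [1 - phi_21 rho(1) - phi_22 rho(2)]
    numerator   = 0.1159 - (0.026501)(-0.3585) - (-0.359017)(0.0195) = 0.13240137
    denominator = 1 - (0.026501)(0.0195) - (-0.359017)(-0.3585) = 0.87077572
  phi_33 = 0.13240137 / 0.87077572 = 0.152.
Therefore phi_{33} = 0.1520.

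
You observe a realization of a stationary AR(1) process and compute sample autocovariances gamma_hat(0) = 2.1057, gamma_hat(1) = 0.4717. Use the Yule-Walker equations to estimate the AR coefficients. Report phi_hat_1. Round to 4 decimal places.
\hat\phi_{1} = 0.2240

The Yule-Walker equations for an AR(p) process read, in matrix form,
  Gamma_p phi = r_p,   with   (Gamma_p)_{ij} = gamma(|i - j|),
                       (r_p)_i = gamma(i),   i,j = 1..p.
Substitute the sample gammas (Toeplitz matrix and right-hand side of size 1):
  Gamma_p = [[2.1057]]
  r_p     = [0.4717]
With p = 1 this is the single equation gamma(0) phi_1 = gamma(1):
  phi_hat_1 = gamma(1) / gamma(0) = 0.4717 / 2.1057 = 0.2240.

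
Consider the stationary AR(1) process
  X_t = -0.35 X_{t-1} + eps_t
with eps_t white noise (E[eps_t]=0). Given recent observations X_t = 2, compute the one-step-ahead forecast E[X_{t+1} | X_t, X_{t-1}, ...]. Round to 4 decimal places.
E[X_{t+1} \mid \mathcal F_t] = -0.7000

For an AR(p) model X_t = c + sum_i phi_i X_{t-i} + eps_t, the
one-step-ahead conditional mean is
  E[X_{t+1} | X_t, ...] = c + sum_i phi_i X_{t+1-i}.
Substitute known values:
  E[X_{t+1} | ...] = (-0.35) * (2)
                   = -0.7000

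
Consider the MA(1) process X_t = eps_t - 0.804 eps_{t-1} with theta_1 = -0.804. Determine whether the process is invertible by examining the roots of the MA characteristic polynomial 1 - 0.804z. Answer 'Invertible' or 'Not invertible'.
\text{Invertible}

The MA(q) characteristic polynomial is P(z) = 1 - 0.804z.
Invertibility requires all roots to lie outside the unit circle, i.e. |z| > 1 for every root.
This is linear in z: 1 + (-0.804) z = 0  =>  z = -1/(-0.804) = 1.243781,  |z| = 1.243781.
Moduli of all roots: 1.2438.
All moduli strictly greater than 1? Yes.
Verdict: Invertible.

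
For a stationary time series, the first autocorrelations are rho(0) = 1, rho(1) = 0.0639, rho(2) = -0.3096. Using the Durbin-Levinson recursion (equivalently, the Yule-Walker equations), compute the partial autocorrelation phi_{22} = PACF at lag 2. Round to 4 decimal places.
\phi_{22} = -0.3150

The PACF at lag k is phi_{kk}, the last component of the solution
to the Yule-Walker system G_k phi = r_k where
  (G_k)_{ij} = rho(|i - j|), (r_k)_i = rho(i), i,j = 1..k.
Equivalently, Durbin-Levinson gives phi_{kk} iteratively:
  phi_{11} = rho(1)
  phi_{kk} = [rho(k) - sum_{j=1..k-1} phi_{k-1,j} rho(k-j)]
            / [1 - sum_{j=1..k-1} phi_{k-1,j} rho(j)],
  phi_{k,j} = phi_{k-1,j} - phi_{kk} phi_{k-1,k-j},  j = 1..k-1.
Step k = 1:
  phi_11 = rho(1) = 0.0639.
Step k = 2:
  phi_22 = [rho(2) - phi_11 rho(1)] / [1 - phi_11 rho(1)] = [-0.3096 - (0.0639)(0.0639)] / [1 - (0.0639)(0.0639)]
         = -0.31368321 / 0.99591679 = -0.315.
Therefore phi_{22} = -0.3150.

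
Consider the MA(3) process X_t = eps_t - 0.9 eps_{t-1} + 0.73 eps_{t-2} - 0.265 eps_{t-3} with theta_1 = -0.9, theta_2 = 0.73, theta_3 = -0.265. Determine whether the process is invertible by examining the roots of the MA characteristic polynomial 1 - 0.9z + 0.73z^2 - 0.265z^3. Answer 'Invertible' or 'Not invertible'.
\text{Invertible}

The MA(q) characteristic polynomial is P(z) = 1 - 0.9z + 0.73z^2 - 0.265z^3.
Invertibility requires all roots to lie outside the unit circle, i.e. |z| > 1 for every root.
Degree 3: look for a simple real root z0 first, then factor out (1 - z/z0) and solve the remaining quadratic.
Testing z0 = 2: P(2) = 1 + (-0.9)(2) + (0.73)(2)^2 + (-0.265)(2)^3
  = 1 + (-1.8) + (2.92) + (-2.12) = 0.  So z_0 = 2 is a root, |z_0| = 2.
Divide out the factor (1 - 0.5 z) = (1 - z/z0) (since 1/z0 = 0.5):
  P(z) = (1 - 0.5 z)(1 + (-0.4) z + (0.53) z^2)
  [check: z-coef -0.4 - (0.5) = -0.9; z^2-coef 0.53 - (0.5)(-0.4) = 0.73; z^3-coef -(0.5)(0.53) = -0.265.]
Remaining roots from the quadratic factor 1 + (-0.4) z + (0.53) z^2:
  Set 1 + (-0.4) z + (0.53) z^2 = 0, i.e. a z^2 + b z + c = 0 with a = 0.53, b = -0.4, c = 1.
  Discriminant D = b^2 - 4ac = (-0.4)^2 - 4*(0.53)*1 = 0.16 - (2.12) = -1.96.
  D < 0, so the roots are the complex-conjugate pair z = (-b +/- i sqrt(-D)) / (2a) = 0.3774 +/- 1.3208i.
  For a conjugate pair |z|^2 = z * conj(z) = (product of roots) = c/a = 1/(0.53) = 1.886792, so |z| = sqrt(1.886792) = 1.3736 for both roots.
Moduli of all roots: 2.0000, 1.3736, 1.3736.
All moduli strictly greater than 1? Yes.
Verdict: Invertible.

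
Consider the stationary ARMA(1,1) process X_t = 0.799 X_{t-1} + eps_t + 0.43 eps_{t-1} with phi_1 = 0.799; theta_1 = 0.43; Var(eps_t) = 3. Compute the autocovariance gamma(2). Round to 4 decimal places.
\gamma(2) = 10.9459

Multiply the model equation by X_{t-k} and take expectations. With theta_0 = psi_0 = 1 and psi_j the MA(infinity) weights, this gives
  gamma(k) - sum_i phi_i gamma(k-i) = c_k,
  c_k = sigma^2 * sum_{j=k..q} theta_j psi_{j-k}   (c_k = 0 for k > q),
using gamma(-m) = gamma(m).
psi-weights needed (psi_j = theta_j + sum_i phi_i psi_{j-i}):
  psi_1 = theta_1 + phi_1 = 0.43 + (0.799) = 1.229
Right-hand sides:
  c_0 = sigma^2 (1 + theta_1 psi_1) = 3 * (1 + (0.43)(1.229)) = 3 * 1.52847 = 4.58541
  c_1 = sigma^2 theta_1 = 3 * (0.43) = 1.29
  c_2 = 0
Equations for k = 0 and k = 1 (AR order 1):
  gamma(0) = phi_1 gamma(1) + c_0
  gamma(1) = phi_1 gamma(0) + c_1
Substituting the second into the first: gamma(0) (1 - phi_1^2) = c_0 + phi_1 c_1, so
  gamma(0) = (c_0 + phi_1 c_1) / (1 - phi_1^2) = (4.58541 + (0.799)(1.29)) / (1 - (0.799)^2) = 5.61612 / 0.361599 = 15.531348.
  gamma(1) = phi_1 gamma(0) + c_1 = (0.799)(15.531348) + (1.29) = 13.699547.
For k = 2 (> q): gamma(2) = phi_1 gamma(1) = (0.799)(13.699547) = 10.945938.
Therefore gamma(2) = 10.9459 (to 4 decimal places).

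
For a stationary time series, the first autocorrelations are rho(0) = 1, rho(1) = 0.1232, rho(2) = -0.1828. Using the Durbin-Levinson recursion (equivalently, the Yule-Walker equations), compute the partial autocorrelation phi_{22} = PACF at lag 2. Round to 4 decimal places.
\phi_{22} = -0.2010

The PACF at lag k is phi_{kk}, the last component of the solution
to the Yule-Walker system G_k phi = r_k where
  (G_k)_{ij} = rho(|i - j|), (r_k)_i = rho(i), i,j = 1..k.
Equivalently, Durbin-Levinson gives phi_{kk} iteratively:
  phi_{11} = rho(1)
  phi_{kk} = [rho(k) - sum_{j=1..k-1} phi_{k-1,j} rho(k-j)]
            / [1 - sum_{j=1..k-1} phi_{k-1,j} rho(j)],
  phi_{k,j} = phi_{k-1,j} - phi_{kk} phi_{k-1,k-j},  j = 1..k-1.
Step k = 1:
  phi_11 = rho(1) = 0.1232.
Step k = 2:
  phi_22 = [rho(2) - phi_11 rho(1)] / [1 - phi_11 rho(1)] = [-0.1828 - (0.1232)(0.1232)] / [1 - (0.1232)(0.1232)]
         = -0.19797824 / 0.98482176 = -0.201.
Therefore phi_{22} = -0.2010.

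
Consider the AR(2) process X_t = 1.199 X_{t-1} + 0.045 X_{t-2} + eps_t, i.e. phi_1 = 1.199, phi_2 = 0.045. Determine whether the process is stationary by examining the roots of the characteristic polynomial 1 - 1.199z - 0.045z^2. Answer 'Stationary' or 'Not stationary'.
\text{Not stationary}

The AR(p) characteristic polynomial is P(z) = 1 - 1.199z - 0.045z^2.
Stationarity requires all roots to lie outside the unit circle, i.e. |z| > 1 for every root.
Set 1 + (-1.199) z + (-0.045) z^2 = 0, i.e. a z^2 + b z + c = 0 with a = -0.045, b = -1.199, c = 1.
Discriminant D = b^2 - 4ac = (-1.199)^2 - 4*(-0.045)*1 = 1.437601 - (-0.18) = 1.617601.
D >= 0, so the roots are real: z = (-b +/- sqrt(D)) / (2a) = (1.199 +/- 1.271849) / (-0.09).
  z_1 = (1.199 + 1.271849) / (-0.09) = -27.4539,   |z_1| = 27.4539.
  z_2 = (1.199 - 1.271849) / (-0.09) = 0.8094,   |z_2| = 0.8094.
Moduli of all roots: 27.4539, 0.8094.
All moduli strictly greater than 1? No.
Verdict: Not stationary.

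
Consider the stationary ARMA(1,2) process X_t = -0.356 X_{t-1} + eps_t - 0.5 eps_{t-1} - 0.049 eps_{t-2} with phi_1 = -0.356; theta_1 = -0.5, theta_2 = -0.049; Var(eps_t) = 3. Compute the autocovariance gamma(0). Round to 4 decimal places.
\gamma(0) = 5.4229

Multiply the model equation by X_{t-k} and take expectations. With theta_0 = psi_0 = 1 and psi_j the MA(infinity) weights, this gives
  gamma(k) - sum_i phi_i gamma(k-i) = c_k,
  c_k = sigma^2 * sum_{j=k..q} theta_j psi_{j-k}   (c_k = 0 for k > q),
using gamma(-m) = gamma(m).
psi-weights needed (psi_j = theta_j + sum_i phi_i psi_{j-i}):
  psi_1 = theta_1 + phi_1 = -0.5 + (-0.356) = -0.856
  psi_2 = theta_2 + phi_1 psi_1 = -0.049 + (-0.356)(-0.856) = 0.255736
Right-hand sides:
  c_0 = sigma^2 (1 + theta_1 psi_1 + theta_2 psi_2) = 3 * (1 + (-0.5)(-0.856) + (-0.049)(0.255736)) = 3 * 1.415469 = 4.246407
  c_1 = sigma^2 (theta_1 + theta_2 psi_1) = 3 * (-0.5 + (-0.049)(-0.856)) = -1.374168
  c_2 = sigma^2 theta_2 = 3 * (-0.049) = -0.147
Equations for k = 0 and k = 1 (AR order 1):
  gamma(0) = phi_1 gamma(1) + c_0
  gamma(1) = phi_1 gamma(0) + c_1
Substituting the second into the first: gamma(0) (1 - phi_1^2) = c_0 + phi_1 c_1, so
  gamma(0) = (c_0 + phi_1 c_1) / (1 - phi_1^2) = (4.246407 + (-0.356)(-1.374168)) / (1 - (-0.356)^2) = 4.735611 / 0.873264 = 5.422885.
Therefore gamma(0) = 5.4229 (to 4 decimal places).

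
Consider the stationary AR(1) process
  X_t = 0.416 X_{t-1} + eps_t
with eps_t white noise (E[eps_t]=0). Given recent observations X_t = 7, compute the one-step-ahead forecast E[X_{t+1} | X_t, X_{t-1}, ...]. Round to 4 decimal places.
E[X_{t+1} \mid \mathcal F_t] = 2.9120

For an AR(p) model X_t = c + sum_i phi_i X_{t-i} + eps_t, the
one-step-ahead conditional mean is
  E[X_{t+1} | X_t, ...] = c + sum_i phi_i X_{t+1-i}.
Substitute known values:
  E[X_{t+1} | ...] = (0.416) * (7)
                   = 2.9120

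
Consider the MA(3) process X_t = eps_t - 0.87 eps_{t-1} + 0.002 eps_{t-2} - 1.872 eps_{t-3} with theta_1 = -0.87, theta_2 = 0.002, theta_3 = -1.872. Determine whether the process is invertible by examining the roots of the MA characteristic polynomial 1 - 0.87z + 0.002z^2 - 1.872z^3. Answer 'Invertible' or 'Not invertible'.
\text{Not invertible}

The MA(q) characteristic polynomial is P(z) = 1 - 0.87z + 0.002z^2 - 1.872z^3.
Invertibility requires all roots to lie outside the unit circle, i.e. |z| > 1 for every root.
Degree 3: look for a simple real root z0 first, then factor out (1 - z/z0) and solve the remaining quadratic.
Testing z0 = 0.625: P(0.625) = 1 + (-0.87)(0.625) + (0.002)(0.625)^2 + (-1.872)(0.625)^3
  = 1 + (-0.54375) + (0.000781) + (-0.457031) = 0.  So z_0 = 0.625 is a root, |z_0| = 0.625.
Divide out the factor (1 - 1.6 z) = (1 - z/z0) (since 1/z0 = 1.6):
  P(z) = (1 - 1.6 z)(1 + (0.73) z + (1.17) z^2)
  [check: z-coef 0.73 - (1.6) = -0.87; z^2-coef 1.17 - (1.6)(0.73) = 0.002; z^3-coef -(1.6)(1.17) = -1.872.]
Remaining roots from the quadratic factor 1 + (0.73) z + (1.17) z^2:
  Set 1 + (0.73) z + (1.17) z^2 = 0, i.e. a z^2 + b z + c = 0 with a = 1.17, b = 0.73, c = 1.
  Discriminant D = b^2 - 4ac = (0.73)^2 - 4*(1.17)*1 = 0.5329 - (4.68) = -4.1471.
  D < 0, so the roots are the complex-conjugate pair z = (-b +/- i sqrt(-D)) / (2a) = -0.312 +/- 0.8703i.
  For a conjugate pair |z|^2 = z * conj(z) = (product of roots) = c/a = 1/(1.17) = 0.854701, so |z| = sqrt(0.854701) = 0.9245 for both roots.
Moduli of all roots: 0.6250, 0.9245, 0.9245.
All moduli strictly greater than 1? No.
Verdict: Not invertible.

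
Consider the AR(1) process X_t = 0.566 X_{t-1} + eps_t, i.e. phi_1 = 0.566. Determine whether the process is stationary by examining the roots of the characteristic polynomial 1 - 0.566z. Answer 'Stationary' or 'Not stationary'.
\text{Stationary}

The AR(p) characteristic polynomial is P(z) = 1 - 0.566z.
Stationarity requires all roots to lie outside the unit circle, i.e. |z| > 1 for every root.
This is linear in z: 1 + (-0.566) z = 0  =>  z = -1/(-0.566) = 1.766784,  |z| = 1.766784.
Moduli of all roots: 1.7668.
All moduli strictly greater than 1? Yes.
Verdict: Stationary.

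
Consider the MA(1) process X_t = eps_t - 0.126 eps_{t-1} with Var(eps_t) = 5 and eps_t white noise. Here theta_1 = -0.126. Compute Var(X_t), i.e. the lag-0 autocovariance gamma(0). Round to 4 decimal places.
\gamma(0) = 5.0794

For an MA(q) process X_t = eps_t + sum_i theta_i eps_{t-i} with
Var(eps_t) = sigma^2, the variance is
  gamma(0) = sigma^2 * (1 + sum_i theta_i^2).
  sum_i theta_i^2 = (-0.126)^2 = 0.015876.
  gamma(0) = 5 * (1 + 0.015876) = 5 * 1.015876 = 5.07938, which rounds to 5.0794.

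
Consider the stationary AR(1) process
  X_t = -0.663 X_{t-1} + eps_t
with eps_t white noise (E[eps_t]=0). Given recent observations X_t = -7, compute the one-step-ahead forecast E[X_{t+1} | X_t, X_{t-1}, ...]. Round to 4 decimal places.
E[X_{t+1} \mid \mathcal F_t] = 4.6410

For an AR(p) model X_t = c + sum_i phi_i X_{t-i} + eps_t, the
one-step-ahead conditional mean is
  E[X_{t+1} | X_t, ...] = c + sum_i phi_i X_{t+1-i}.
Substitute known values:
  E[X_{t+1} | ...] = (-0.663) * (-7)
                   = 4.6410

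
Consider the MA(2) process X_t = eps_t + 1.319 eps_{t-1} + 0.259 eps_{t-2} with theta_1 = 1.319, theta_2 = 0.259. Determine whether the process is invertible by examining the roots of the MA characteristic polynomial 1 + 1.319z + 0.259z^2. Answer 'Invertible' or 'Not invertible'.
\text{Not invertible}

The MA(q) characteristic polynomial is P(z) = 1 + 1.319z + 0.259z^2.
Invertibility requires all roots to lie outside the unit circle, i.e. |z| > 1 for every root.
Set 1 + (1.319) z + (0.259) z^2 = 0, i.e. a z^2 + b z + c = 0 with a = 0.259, b = 1.319, c = 1.
Discriminant D = b^2 - 4ac = (1.319)^2 - 4*(0.259)*1 = 1.739761 - (1.036) = 0.703761.
D >= 0, so the roots are real: z = (-b +/- sqrt(D)) / (2a) = (-1.319 +/- 0.838905) / (0.518).
  z_1 = (-1.319 + 0.838905) / (0.518) = -0.9268,   |z_1| = 0.9268.
  z_2 = (-1.319 - 0.838905) / (0.518) = -4.1658,   |z_2| = 4.1658.
Moduli of all roots: 0.9268, 4.1658.
All moduli strictly greater than 1? No.
Verdict: Not invertible.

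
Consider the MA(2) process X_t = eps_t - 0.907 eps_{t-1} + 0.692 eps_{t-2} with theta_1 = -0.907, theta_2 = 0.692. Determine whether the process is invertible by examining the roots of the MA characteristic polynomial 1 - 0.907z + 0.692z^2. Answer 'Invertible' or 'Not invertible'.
\text{Invertible}

The MA(q) characteristic polynomial is P(z) = 1 - 0.907z + 0.692z^2.
Invertibility requires all roots to lie outside the unit circle, i.e. |z| > 1 for every root.
Set 1 + (-0.907) z + (0.692) z^2 = 0, i.e. a z^2 + b z + c = 0 with a = 0.692, b = -0.907, c = 1.
Discriminant D = b^2 - 4ac = (-0.907)^2 - 4*(0.692)*1 = 0.822649 - (2.768) = -1.945351.
D < 0, so the roots are the complex-conjugate pair z = (-b +/- i sqrt(-D)) / (2a) = 0.6553 +/- 1.0078i.
For a conjugate pair |z|^2 = z * conj(z) = (product of roots) = c/a = 1/(0.692) = 1.445087, so |z| = sqrt(1.445087) = 1.2021 for both roots.
Moduli of all roots: 1.2021, 1.2021.
All moduli strictly greater than 1? Yes.
Verdict: Invertible.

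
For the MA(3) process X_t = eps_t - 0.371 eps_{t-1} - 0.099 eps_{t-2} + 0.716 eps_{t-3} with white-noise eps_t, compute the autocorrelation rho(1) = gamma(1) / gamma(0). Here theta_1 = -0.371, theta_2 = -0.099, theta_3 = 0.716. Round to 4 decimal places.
\rho(1) = -0.2441

For an MA(q) process with theta_0 = 1, the autocovariance is
  gamma(k) = sigma^2 * sum_{i=0..q-k} theta_i * theta_{i+k},
and rho(k) = gamma(k) / gamma(0). Sigma^2 cancels.
  numerator   = (1)*(-0.371) + (-0.371)*(-0.099) + (-0.099)*(0.716) = -0.405155.
  denominator = (1)^2 + (-0.371)^2 + (-0.099)^2 + (0.716)^2 = 1.660098.
  rho(1) = -0.405155 / 1.660098 = -0.2441.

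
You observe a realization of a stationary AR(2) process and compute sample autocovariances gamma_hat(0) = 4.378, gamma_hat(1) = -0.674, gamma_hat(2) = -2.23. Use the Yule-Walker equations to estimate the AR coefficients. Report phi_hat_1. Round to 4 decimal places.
\hat\phi_{1} = -0.2380

The Yule-Walker equations for an AR(p) process read, in matrix form,
  Gamma_p phi = r_p,   with   (Gamma_p)_{ij} = gamma(|i - j|),
                       (r_p)_i = gamma(i),   i,j = 1..p.
Substitute the sample gammas (Toeplitz matrix and right-hand side of size 2):
  Gamma_p = [[4.378, -0.674], [-0.674, 4.378]]
  r_p     = [-0.674, -2.23]
Written out:
  4.378 phi_1 - 0.674 phi_2 = -0.674
  -0.674 phi_1 + 4.378 phi_2 = -2.23
Solve by Cramer's rule:
  det = gamma(0)^2 - gamma(1)^2 = (4.378)^2 - (-0.674)^2 = 19.166884 - 0.454276 = 18.712608
  phi_hat_1 = [gamma(1) gamma(0) - gamma(1) gamma(2)] / det = [(-0.674)(4.378) - (-0.674)(-2.23)] / 18.712608 = -4.453792 / 18.712608 = -0.238
  phi_hat_2 = [gamma(0) gamma(2) - gamma(1)^2] / det = [(4.378)(-2.23) - (-0.674)^2] / 18.712608 = -10.217216 / 18.712608 = -0.546
So phi_hat = [-0.2380, -0.5460].
Therefore phi_hat_1 = -0.2380.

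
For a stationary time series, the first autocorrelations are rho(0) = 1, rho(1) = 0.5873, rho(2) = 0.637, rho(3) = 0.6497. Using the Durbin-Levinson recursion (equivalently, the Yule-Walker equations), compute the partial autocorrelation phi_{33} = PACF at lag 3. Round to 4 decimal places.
\phi_{33} = 0.3440

The PACF at lag k is phi_{kk}, the last component of the solution
to the Yule-Walker system G_k phi = r_k where
  (G_k)_{ij} = rho(|i - j|), (r_k)_i = rho(i), i,j = 1..k.
Equivalently, Durbin-Levinson gives phi_{kk} iteratively:
  phi_{11} = rho(1)
  phi_{kk} = [rho(k) - sum_{j=1..k-1} phi_{k-1,j} rho(k-j)]
            / [1 - sum_{j=1..k-1} phi_{k-1,j} rho(j)],
  phi_{k,j} = phi_{k-1,j} - phi_{kk} phi_{k-1,k-j},  j = 1..k-1.
Step k = 1:
  phi_11 = rho(1) = 0.5873.
Step k = 2:
  phi_22 = [rho(2) - phi_11 rho(1)] / [1 - phi_11 rho(1)] = [0.637 - (0.5873)(0.5873)] / [1 - (0.5873)(0.5873)]
         = 0.29207871 / 0.65507871 = 0.445868.
  Update: phi_21 = phi_11 - phi_22 phi_11 = 0.5873 - (0.445868)(0.5873) = 0.325442.
Step k = 3:
  phi_33 = [rho(3) - phi_21 rho(2) - phi_22 rho(1)] / [1 - phi_21 rho(1) - phi_22 rho(2)]
    numerator   = 0.6497 - (0.325442)(0.637) - (0.445868)(0.5873) = 0.18053532
    denominator = 1 - (0.325442)(0.5873) - (0.445868)(0.637) = 0.52485013
  phi_33 = 0.18053532 / 0.52485013 = 0.344.
Therefore phi_{33} = 0.3440.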